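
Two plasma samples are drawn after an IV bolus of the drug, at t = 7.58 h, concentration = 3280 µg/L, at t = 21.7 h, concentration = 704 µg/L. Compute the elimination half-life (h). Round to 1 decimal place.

6.4 h

k = ln(C₁/C₂) / (t₂ − t₁) = ln(3280/704) / (21.7 − 7.58)
  = 1.539 / 14.12 = 0.1090 h⁻¹
t½ = ln2 / k = 0.693147 / 0.1090 = 6.359 h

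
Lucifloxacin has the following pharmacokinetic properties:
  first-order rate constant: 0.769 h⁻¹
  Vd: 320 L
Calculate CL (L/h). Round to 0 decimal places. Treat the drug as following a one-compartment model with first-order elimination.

CL = k × Vd = 0.769 × 320 = 246.1 L/h

246 L/h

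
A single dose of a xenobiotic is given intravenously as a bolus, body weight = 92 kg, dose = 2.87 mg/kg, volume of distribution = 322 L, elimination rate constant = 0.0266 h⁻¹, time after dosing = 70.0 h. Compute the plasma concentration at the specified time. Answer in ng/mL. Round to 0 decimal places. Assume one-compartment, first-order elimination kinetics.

127 ng/mL

Total dose = 2.87 × 92 = 264.0 mg
C₀ = Dose / Vd = 264.0 / 322 = 0.8199 mg/L
C = C₀ · e^(−k·t) = 0.8199 × e^(−0.02660 × 70.0)
  = 0.8199 × 0.1554 = 0.1274 mg/L
Convert: 0.1274 mg/L × 1000 = 127.4 ng/mL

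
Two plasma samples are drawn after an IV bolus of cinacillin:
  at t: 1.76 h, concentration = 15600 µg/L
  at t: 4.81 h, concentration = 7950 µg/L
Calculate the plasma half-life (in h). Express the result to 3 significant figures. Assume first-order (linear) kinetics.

3.14 h

k = ln(C₁/C₂) / (t₂ − t₁) = ln(15600/7950) / (4.81 − 1.76)
  = 0.6741 / 3.050 = 0.2210 h⁻¹
t½ = ln2 / k = 0.693147 / 0.2210 = 3.136 h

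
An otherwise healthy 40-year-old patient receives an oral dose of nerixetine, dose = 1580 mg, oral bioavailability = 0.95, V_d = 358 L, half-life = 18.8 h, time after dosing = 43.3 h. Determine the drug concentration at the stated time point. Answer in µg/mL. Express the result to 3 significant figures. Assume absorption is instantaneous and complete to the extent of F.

0.850 µg/mL

Amount reaching circulation = F × Dose = 0.95 × 1580 = 1501 mg
C₀ = F·Dose / Vd = 1501 / 358 = 4.193 mg/L
k = ln2 / t½ = 0.693147 / 18.8 = 0.03687 h⁻¹
C = C₀ · e^(−k·t) = 4.193 × e^(−0.03687 × 43.3)
  = 4.193 × 0.2026 = 0.8495 mg/L
(0.8495 mg/L = 0.8495 µg/mL)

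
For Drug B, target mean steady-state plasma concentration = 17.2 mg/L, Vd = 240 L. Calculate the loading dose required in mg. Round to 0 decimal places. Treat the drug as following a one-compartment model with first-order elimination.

LD = Css × Vd = 17.2 × 240 = 4128 mg

4128 mg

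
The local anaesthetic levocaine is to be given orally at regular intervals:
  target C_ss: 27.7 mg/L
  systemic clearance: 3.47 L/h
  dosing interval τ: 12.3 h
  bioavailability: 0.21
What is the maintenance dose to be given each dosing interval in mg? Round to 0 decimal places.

5630 mg

At steady state, F × (Dose/τ) = Css × CL.
Dose = Css × CL × τ / F = 27.7 × 3.470 × 12.3 / 0.21 = 5630 mg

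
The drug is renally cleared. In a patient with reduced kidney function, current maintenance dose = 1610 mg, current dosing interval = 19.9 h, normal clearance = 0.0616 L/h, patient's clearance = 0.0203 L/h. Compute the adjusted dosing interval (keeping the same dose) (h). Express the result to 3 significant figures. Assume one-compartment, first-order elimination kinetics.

60.4 h

To keep the same average steady-state level, dosing rate must scale with clearance.
CL ratio = 0.0203 / 0.0616 = 0.3295
New interval (same dose) = 19.9 / 0.3295 = 60.39 h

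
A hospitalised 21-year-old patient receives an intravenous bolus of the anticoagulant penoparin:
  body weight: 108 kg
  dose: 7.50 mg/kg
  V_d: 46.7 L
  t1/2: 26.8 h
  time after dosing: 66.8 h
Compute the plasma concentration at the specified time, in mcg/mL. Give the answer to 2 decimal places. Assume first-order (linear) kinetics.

Total dose = 7.50 × 108 = 810.0 mg
C₀ = Dose / Vd = 810.0 / 46.7 = 17.34 mg/L
k = ln2 / t½ = 0.693147 / 26.8 = 0.02586 h⁻¹
C = C₀ · e^(−k·t) = 17.34 × e^(−0.02586 × 66.8)
  = 17.34 × 0.1777 = 3.081 mg/L
(3.081 mg/L = 3.081 mcg/mL)

3.08 mcg/mL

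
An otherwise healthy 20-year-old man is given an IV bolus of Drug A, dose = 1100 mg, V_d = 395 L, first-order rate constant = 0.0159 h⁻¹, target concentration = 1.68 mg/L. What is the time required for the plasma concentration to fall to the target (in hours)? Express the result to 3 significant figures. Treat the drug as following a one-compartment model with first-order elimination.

31.8 h

C₀ = Dose / Vd = 1100 / 395 = 2.785 mg/L
t = ln(C₀ / C) / k = ln(2.785 / 1.68) / 0.01590
  = ln(1.658) / 0.01590 = 0.5056 / 0.01590 = 31.80 h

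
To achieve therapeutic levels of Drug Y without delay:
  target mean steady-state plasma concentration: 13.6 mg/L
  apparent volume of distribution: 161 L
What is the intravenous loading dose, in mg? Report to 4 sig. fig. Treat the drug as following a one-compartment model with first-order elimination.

2190 mg

LD = Css × Vd = 13.6 × 161 = 2190 mg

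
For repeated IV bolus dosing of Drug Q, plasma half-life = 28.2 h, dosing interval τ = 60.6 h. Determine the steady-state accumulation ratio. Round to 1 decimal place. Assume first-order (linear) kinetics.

1.3

k = ln2 / t½ = 0.693147 / 28.2 = 0.02458 h⁻¹
e^(−kτ) = e^(−0.02458 × 60.6) = 0.2255
Accumulation ratio R = 1 / (1 − e^(−kτ)) = 1 / (1 − 0.2255) = 1.291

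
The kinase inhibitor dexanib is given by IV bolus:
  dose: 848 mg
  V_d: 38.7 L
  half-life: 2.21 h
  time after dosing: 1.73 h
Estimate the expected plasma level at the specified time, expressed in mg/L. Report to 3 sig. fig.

12.7 mg/L

C₀ = Dose / Vd = 848.0 / 38.7 = 21.91 mg/L
k = ln2 / t½ = 0.693147 / 2.21 = 0.3136 h⁻¹
C = C₀ · e^(−k·t) = 21.91 × e^(−0.3136 × 1.73)
  = 21.91 × 0.5813 = 12.74 mg/L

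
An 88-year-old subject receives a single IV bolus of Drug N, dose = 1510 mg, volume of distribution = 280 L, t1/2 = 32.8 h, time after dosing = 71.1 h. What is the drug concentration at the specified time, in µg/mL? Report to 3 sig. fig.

C₀ = Dose / Vd = 1510 / 280 = 5.393 mg/L
k = ln2 / t½ = 0.693147 / 32.8 = 0.02113 h⁻¹
C = C₀ · e^(−k·t) = 5.393 × e^(−0.02113 × 71.1)
  = 5.393 × 0.2226 = 1.200 mg/L
(1.200 mg/L = 1.200 µg/mL)

1.20 µg/mL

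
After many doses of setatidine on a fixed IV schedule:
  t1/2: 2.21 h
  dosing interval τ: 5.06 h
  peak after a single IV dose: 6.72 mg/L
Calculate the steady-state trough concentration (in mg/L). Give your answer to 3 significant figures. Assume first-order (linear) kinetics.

k = ln2 / t½ = 0.693147 / 2.21 = 0.3136 h⁻¹
e^(−kτ) = e^(−0.3136 × 5.06) = 0.2046
Accumulation ratio R = 1 / (1 − e^(−kτ)) = 1 / (1 − 0.2046) = 1.257
Steady-state trough = C₀ × R × e^(−kτ) = 6.72 × 1.257 × 0.2046 = 1.728 mg/L

1.73 mg/L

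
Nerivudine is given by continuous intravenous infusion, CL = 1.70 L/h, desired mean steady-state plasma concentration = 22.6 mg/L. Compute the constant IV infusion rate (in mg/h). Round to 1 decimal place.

At steady state, infusion rate R₀ = Css × CL = 22.6 × 1.700 = 38.42 mg/h

38.4 mg/h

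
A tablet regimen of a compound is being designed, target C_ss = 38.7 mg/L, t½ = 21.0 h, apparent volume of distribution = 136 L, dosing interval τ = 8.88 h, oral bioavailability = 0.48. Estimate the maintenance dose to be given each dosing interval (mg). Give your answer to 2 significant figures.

3200 mg

k = ln2 / t½ = 0.693147 / 21.0 = 0.03301 h⁻¹
CL = k × Vd = 0.03301 × 136 = 4.489 L/h
At steady state, F × (Dose/τ) = Css × CL.
Dose = Css × CL × τ / F = 38.7 × 4.489 × 8.88 / 0.48 = 3214 mg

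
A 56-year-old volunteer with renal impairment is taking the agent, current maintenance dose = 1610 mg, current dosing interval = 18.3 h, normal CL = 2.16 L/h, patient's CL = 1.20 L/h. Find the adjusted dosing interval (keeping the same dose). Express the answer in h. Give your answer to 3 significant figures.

32.9 h

To keep the same average steady-state level, dosing rate must scale with clearance.
CL ratio = 1.20 / 2.16 = 0.5556
New interval (same dose) = 18.3 / 0.5556 = 32.94 h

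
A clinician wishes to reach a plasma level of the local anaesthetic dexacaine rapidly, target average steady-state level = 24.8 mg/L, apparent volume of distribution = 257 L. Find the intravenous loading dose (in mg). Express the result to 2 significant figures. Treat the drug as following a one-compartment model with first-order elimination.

LD = Css × Vd = 24.8 × 257 = 6374 mg

6400 mg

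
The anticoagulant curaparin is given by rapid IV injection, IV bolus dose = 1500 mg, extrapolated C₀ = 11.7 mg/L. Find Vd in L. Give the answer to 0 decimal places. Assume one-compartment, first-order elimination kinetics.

Vd = Dose / C₀ = 1500 / 11.7 = 128.2 L

128 L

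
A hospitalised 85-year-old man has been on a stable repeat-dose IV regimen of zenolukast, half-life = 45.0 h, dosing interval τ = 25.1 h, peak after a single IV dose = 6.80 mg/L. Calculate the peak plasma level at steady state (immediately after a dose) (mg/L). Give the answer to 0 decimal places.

k = ln2 / t½ = 0.693147 / 45.0 = 0.01540 h⁻¹
e^(−kτ) = e^(−0.01540 × 25.1) = 0.6794
Accumulation ratio R = 1 / (1 − e^(−kτ)) = 1 / (1 − 0.6794) = 3.119
Steady-state peak = C₀ × R = 6.80 × 3.119 = 21.21 mg/L

21 mg/L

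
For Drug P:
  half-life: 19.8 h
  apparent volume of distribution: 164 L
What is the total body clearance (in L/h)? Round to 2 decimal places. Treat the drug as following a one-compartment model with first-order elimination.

k = ln2 / t½ = 0.693147 / 19.8 = 0.03501 h⁻¹
CL = k × Vd = 0.03501 × 164 = 5.742 L/h

5.74 L/h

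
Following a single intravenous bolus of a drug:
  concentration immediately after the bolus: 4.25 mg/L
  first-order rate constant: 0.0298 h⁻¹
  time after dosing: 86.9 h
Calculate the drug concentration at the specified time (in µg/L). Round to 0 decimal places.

319 µg/L

C = C₀ · e^(−k·t) = 4.250 × e^(−0.02980 × 86.9)
  = 4.250 × 0.07505 = 0.3190 mg/L
Convert: 0.3190 mg/L × 1000 = 319.0 µg/L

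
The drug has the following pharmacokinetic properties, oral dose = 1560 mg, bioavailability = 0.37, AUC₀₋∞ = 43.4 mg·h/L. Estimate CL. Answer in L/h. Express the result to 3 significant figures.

CL = F·Dose / AUC = 0.37 × 1560 / 43.4 = 13.30 L/h

13.3 L/h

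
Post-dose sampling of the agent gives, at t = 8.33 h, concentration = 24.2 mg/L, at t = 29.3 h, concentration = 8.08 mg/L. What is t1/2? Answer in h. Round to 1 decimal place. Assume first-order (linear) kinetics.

13.3 h

k = ln(C₁/C₂) / (t₂ − t₁) = ln(24.2/8.08) / (29.3 − 8.33)
  = 1.097 / 20.97 = 0.05231 h⁻¹
t½ = ln2 / k = 0.693147 / 0.05231 = 13.25 h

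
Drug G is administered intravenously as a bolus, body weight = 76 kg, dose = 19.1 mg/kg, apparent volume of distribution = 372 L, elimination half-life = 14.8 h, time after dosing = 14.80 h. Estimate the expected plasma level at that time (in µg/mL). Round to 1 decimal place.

Total dose = 19.1 × 76 = 1452 mg
C₀ = Dose / Vd = 1452 / 372 = 3.903 mg/L
k = ln2 / t½ = 0.693147 / 14.8 = 0.04683 h⁻¹
t / t½ = 14.80 / 14.8 = 1 half-lives
C = C₀ × (1/2)^1 = 3.903 × 0.5000 = 1.952 mg/L
(1.952 mg/L = 1.952 µg/mL)

2.0 µg/mL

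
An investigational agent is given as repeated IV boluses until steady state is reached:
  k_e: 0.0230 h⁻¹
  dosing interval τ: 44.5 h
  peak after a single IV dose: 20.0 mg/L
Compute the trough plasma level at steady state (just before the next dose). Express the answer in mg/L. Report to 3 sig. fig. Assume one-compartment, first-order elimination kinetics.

e^(−kτ) = e^(−0.02300 × 44.5) = 0.3593
Accumulation ratio R = 1 / (1 − e^(−kτ)) = 1 / (1 − 0.3593) = 1.561
Steady-state trough = C₀ × R × e^(−kτ) = 20.0 × 1.561 × 0.3593 = 11.22 mg/L

11.2 mg/L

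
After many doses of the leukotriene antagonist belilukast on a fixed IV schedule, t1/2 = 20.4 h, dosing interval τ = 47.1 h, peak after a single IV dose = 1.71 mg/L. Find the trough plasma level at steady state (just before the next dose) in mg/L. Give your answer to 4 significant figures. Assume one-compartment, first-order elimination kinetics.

k = ln2 / t½ = 0.693147 / 20.4 = 0.03398 h⁻¹
e^(−kτ) = e^(−0.03398 × 47.1) = 0.2018
Accumulation ratio R = 1 / (1 − e^(−kτ)) = 1 / (1 − 0.2018) = 1.253
Steady-state trough = C₀ × R × e^(−kτ) = 1.71 × 1.253 × 0.2018 = 0.4324 mg/L

0.4324 mg/L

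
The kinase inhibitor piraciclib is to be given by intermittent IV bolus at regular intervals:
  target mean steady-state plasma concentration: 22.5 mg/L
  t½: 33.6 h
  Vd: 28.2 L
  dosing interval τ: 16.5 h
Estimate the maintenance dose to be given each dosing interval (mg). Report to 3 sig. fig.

k = ln2 / t½ = 0.693147 / 33.6 = 0.02063 h⁻¹
CL = k × Vd = 0.02063 × 28.2 = 0.5818 L/h
At steady state, Dose/τ = Css × CL.
Dose = Css × CL × τ = 22.5 × 0.5818 × 16.5 = 216.0 mg

216 mg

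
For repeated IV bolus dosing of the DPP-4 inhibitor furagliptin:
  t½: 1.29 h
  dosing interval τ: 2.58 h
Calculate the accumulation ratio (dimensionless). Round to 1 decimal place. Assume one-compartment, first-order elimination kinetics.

1.3

k = ln2 / t½ = 0.693147 / 1.29 = 0.5373 h⁻¹
e^(−kτ) = e^(−0.5373 × 2.58) = 0.2500
Accumulation ratio R = 1 / (1 − e^(−kτ)) = 1 / (1 − 0.2500) = 1.333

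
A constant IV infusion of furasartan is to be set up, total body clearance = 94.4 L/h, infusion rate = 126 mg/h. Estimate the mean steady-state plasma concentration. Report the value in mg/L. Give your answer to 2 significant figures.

At steady state Css = R₀ / CL = 126 / 94.40 = 1.335 mg/L

1.3 mg/L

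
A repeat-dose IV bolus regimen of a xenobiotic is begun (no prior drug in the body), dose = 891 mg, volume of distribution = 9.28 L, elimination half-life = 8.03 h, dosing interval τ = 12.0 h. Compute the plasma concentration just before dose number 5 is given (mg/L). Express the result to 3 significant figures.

C₀ per dose = Dose / Vd = 891 / 9.28 = 96.01 mg/L
k = ln2 / t½ = 0.693147 / 8.03 = 0.08632 h⁻¹
Fraction remaining after one interval: r = e^(−kτ) = e^(−0.08632 × 12.0) = 0.3549
Before dose 5, 4 doses have been given (aged 1τ, 2τ, 3τ, 4τ).
C_trough = C₀ × (r + r² + … + r^4) = C₀ × r(1−r^4)/(1−r)
        = 96.01 × 0.3549 × (1 − 0.01586) / (1 − 0.3549) = 51.98 mg/L

52.0 mg/L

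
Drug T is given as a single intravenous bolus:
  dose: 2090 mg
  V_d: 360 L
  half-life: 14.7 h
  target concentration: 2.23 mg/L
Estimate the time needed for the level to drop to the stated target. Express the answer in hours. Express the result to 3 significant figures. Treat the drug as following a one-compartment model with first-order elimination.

20.3 h

C₀ = Dose / Vd = 2090 / 360 = 5.806 mg/L
k = ln2 / t½ = 0.693147 / 14.7 = 0.04715 h⁻¹
t = ln(C₀ / C) / k = ln(5.806 / 2.23) / 0.04715
  = ln(2.604) / 0.04715 = 0.9570 / 0.04715 = 20.30 h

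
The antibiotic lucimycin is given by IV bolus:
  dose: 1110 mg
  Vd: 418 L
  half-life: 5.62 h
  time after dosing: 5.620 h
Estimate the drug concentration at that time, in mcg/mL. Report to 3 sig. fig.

C₀ = Dose / Vd = 1110 / 418 = 2.656 mg/L
k = ln2 / t½ = 0.693147 / 5.62 = 0.1233 h⁻¹
t / t½ = 5.620 / 5.62 = 1 half-lives
C = C₀ × (1/2)^1 = 2.656 × 0.5000 = 1.328 mg/L
(1.328 mg/L = 1.328 mcg/mL)

1.33 mcg/mL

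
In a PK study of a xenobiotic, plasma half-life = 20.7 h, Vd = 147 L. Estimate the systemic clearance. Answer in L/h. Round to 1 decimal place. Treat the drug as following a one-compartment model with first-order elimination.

4.9 L/h

k = ln2 / t½ = 0.693147 / 20.7 = 0.03349 h⁻¹
CL = k × Vd = 0.03349 × 147 = 4.923 L/h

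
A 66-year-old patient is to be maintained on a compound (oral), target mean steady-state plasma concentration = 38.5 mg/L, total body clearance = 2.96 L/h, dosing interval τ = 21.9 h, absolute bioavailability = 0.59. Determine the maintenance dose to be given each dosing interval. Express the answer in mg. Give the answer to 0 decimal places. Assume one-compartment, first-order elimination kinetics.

At steady state, F × (Dose/τ) = Css × CL.
Dose = Css × CL × τ / F = 38.5 × 2.960 × 21.9 / 0.59 = 4230 mg

4230 mg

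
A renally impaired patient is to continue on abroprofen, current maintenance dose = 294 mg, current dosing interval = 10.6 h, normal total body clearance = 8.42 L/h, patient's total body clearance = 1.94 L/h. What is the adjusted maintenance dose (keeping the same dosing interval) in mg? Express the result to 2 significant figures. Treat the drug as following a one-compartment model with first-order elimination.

68 mg

To keep the same average steady-state level, dosing rate must scale with clearance.
CL ratio = 1.94 / 8.42 = 0.2304
New dose (same interval) = 294 × 0.2304 = 67.74 mg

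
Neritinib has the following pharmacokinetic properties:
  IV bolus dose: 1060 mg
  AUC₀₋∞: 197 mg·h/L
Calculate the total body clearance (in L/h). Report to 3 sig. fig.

CL = Dose / AUC = 1060 / 197 = 5.381 L/h

5.38 L/h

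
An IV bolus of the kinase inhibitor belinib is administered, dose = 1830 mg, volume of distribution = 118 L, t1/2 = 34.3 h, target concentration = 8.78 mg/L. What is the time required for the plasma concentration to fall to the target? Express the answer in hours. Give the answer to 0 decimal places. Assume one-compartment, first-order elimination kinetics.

28 h

C₀ = Dose / Vd = 1830 / 118 = 15.51 mg/L
k = ln2 / t½ = 0.693147 / 34.3 = 0.02021 h⁻¹
t = ln(C₀ / C) / k = ln(15.51 / 8.78) / 0.02021
  = ln(1.767) / 0.02021 = 0.5693 / 0.02021 = 28.17 h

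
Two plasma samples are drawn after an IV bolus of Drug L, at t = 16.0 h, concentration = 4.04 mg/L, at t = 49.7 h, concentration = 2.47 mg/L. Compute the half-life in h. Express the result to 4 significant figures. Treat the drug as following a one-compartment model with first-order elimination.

47.48 h

k = ln(C₁/C₂) / (t₂ − t₁) = ln(4.04/2.47) / (49.7 − 16.0)
  = 0.4920 / 33.70 = 0.01460 h⁻¹
t½ = ln2 / k = 0.693147 / 0.01460 = 47.48 h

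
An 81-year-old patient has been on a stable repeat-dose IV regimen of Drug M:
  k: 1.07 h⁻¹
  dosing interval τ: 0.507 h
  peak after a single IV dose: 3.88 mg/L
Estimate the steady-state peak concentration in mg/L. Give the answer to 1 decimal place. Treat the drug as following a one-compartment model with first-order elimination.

e^(−kτ) = e^(−1.070 × 0.507) = 0.5813
Accumulation ratio R = 1 / (1 − e^(−kτ)) = 1 / (1 − 0.5813) = 2.388
Steady-state peak = C₀ × R = 3.88 × 2.388 = 9.265 mg/L

9.3 mg/L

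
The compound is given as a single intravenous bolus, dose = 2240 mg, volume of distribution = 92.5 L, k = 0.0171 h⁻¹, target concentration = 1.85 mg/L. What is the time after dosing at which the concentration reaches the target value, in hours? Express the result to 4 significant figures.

150.4 h

C₀ = Dose / Vd = 2240 / 92.5 = 24.22 mg/L
t = ln(C₀ / C) / k = ln(24.22 / 1.85) / 0.01710
  = ln(13.09) / 0.01710 = 2.572 / 0.01710 = 150.4 h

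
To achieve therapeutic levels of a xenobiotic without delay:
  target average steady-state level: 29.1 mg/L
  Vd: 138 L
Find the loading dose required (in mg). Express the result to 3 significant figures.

LD = Css × Vd = 29.1 × 138 = 4016 mg

4020 mg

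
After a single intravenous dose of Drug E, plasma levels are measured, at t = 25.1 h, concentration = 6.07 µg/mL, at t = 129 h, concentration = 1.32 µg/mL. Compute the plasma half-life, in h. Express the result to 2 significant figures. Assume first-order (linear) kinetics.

k = ln(C₁/C₂) / (t₂ − t₁) = ln(6.07/1.32) / (129 − 25.1)
  = 1.526 / 103.9 = 0.01469 h⁻¹
t½ = ln2 / k = 0.693147 / 0.01469 = 47.18 h

47 h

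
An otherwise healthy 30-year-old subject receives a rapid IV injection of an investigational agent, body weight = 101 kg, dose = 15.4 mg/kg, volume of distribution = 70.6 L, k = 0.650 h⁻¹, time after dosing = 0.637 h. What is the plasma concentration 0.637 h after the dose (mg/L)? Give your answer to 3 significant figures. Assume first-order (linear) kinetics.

14.6 mg/L

Total dose = 15.4 × 101 = 1555 mg
C₀ = Dose / Vd = 1555 / 70.6 = 22.03 mg/L
C = C₀ · e^(−k·t) = 22.03 × e^(−0.6500 × 0.637)
  = 22.03 × 0.6610 = 14.56 mg/L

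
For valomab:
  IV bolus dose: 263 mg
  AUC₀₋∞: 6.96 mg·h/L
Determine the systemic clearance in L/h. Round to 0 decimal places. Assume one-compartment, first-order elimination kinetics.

38 L/h

CL = Dose / AUC = 263 / 6.96 = 37.79 L/h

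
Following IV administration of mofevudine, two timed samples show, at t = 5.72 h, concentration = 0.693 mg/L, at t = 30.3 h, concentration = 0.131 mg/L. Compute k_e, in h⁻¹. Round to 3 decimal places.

0.068 h⁻¹

k = ln(C₁/C₂) / (t₂ − t₁) = ln(0.693/0.131) / (30.3 − 5.72)
  = 1.666 / 24.58 = 0.06778 h⁻¹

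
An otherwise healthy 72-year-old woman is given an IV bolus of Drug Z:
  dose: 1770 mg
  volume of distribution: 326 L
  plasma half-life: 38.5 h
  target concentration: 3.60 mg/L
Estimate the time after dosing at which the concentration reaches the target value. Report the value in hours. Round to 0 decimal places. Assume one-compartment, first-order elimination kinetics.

23 h

C₀ = Dose / Vd = 1770 / 326 = 5.429 mg/L
k = ln2 / t½ = 0.693147 / 38.5 = 0.01800 h⁻¹
t = ln(C₀ / C) / k = ln(5.429 / 3.60) / 0.01800
  = ln(1.508) / 0.01800 = 0.4108 / 0.01800 = 22.82 h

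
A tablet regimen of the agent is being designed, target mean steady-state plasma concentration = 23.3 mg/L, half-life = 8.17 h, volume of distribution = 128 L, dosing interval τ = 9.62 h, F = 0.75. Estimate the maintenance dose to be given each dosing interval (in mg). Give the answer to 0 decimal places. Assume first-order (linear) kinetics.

3246 mg

k = ln2 / t½ = 0.693147 / 8.17 = 0.08484 h⁻¹
CL = k × Vd = 0.08484 × 128 = 10.86 L/h
At steady state, F × (Dose/τ) = Css × CL.
Dose = Css × CL × τ / F = 23.3 × 10.86 × 9.62 / 0.75 = 3246 mg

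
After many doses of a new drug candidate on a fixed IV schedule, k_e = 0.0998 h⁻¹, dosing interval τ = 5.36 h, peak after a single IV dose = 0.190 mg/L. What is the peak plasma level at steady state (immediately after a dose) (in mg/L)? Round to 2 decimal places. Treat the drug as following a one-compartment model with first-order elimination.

0.46 mg/L

e^(−kτ) = e^(−0.09980 × 5.36) = 0.5857
Accumulation ratio R = 1 / (1 − e^(−kτ)) = 1 / (1 − 0.5857) = 2.414
Steady-state peak = C₀ × R = 0.190 × 2.414 = 0.4587 mg/L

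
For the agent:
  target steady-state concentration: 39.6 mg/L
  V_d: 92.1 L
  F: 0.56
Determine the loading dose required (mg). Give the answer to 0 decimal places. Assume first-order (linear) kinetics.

LD = Css × Vd / F = 39.6 × 92.1 / 0.56 = 6513 mg

6513 mg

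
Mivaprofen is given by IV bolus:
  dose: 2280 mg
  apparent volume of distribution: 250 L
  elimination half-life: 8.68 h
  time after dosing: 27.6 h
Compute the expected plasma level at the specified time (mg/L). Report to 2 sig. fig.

1.0 mg/L

C₀ = Dose / Vd = 2280 / 250 = 9.120 mg/L
k = ln2 / t½ = 0.693147 / 8.68 = 0.07986 h⁻¹
C = C₀ · e^(−k·t) = 9.120 × e^(−0.07986 × 27.6)
  = 9.120 × 0.1103 = 1.006 mg/L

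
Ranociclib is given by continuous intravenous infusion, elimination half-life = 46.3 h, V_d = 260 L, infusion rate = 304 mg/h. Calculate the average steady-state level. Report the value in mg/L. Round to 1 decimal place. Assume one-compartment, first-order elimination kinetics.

k = ln2 / t½ = 0.693147 / 46.3 = 0.01497 h⁻¹
CL = k × Vd = 0.01497 × 260 = 3.892 L/h
At steady state Css = R₀ / CL = 304 / 3.892 = 78.11 mg/L

78.1 mg/L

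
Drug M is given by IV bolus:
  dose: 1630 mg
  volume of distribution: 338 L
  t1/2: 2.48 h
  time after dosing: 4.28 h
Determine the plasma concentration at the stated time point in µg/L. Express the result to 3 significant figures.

1460 µg/L

C₀ = Dose / Vd = 1630 / 338 = 4.822 mg/L
k = ln2 / t½ = 0.693147 / 2.48 = 0.2795 h⁻¹
C = C₀ · e^(−k·t) = 4.822 × e^(−0.2795 × 4.28)
  = 4.822 × 0.3023 = 1.458 mg/L
Convert: 1.458 mg/L × 1000 = 1458 µg/L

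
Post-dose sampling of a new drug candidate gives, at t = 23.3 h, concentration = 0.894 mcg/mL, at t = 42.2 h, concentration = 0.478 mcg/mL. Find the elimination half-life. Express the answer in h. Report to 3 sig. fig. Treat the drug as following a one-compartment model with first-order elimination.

k = ln(C₁/C₂) / (t₂ − t₁) = ln(0.894/0.478) / (42.2 − 23.3)
  = 0.6261 / 18.90 = 0.03313 h⁻¹
t½ = ln2 / k = 0.693147 / 0.03313 = 20.92 h

20.9 h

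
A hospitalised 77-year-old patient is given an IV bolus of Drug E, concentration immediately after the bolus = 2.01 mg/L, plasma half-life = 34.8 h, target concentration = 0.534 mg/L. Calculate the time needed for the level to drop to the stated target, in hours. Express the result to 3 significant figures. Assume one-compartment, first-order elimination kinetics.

66.5 h

k = ln2 / t½ = 0.693147 / 34.8 = 0.01992 h⁻¹
t = ln(C₀ / C) / k = ln(2.010 / 0.534) / 0.01992
  = ln(3.764) / 0.01992 = 1.325 / 0.01992 = 66.52 h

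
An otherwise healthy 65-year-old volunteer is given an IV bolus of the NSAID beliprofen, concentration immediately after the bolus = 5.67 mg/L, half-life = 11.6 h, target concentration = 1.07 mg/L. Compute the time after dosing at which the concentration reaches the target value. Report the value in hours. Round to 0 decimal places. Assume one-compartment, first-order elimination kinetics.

k = ln2 / t½ = 0.693147 / 11.6 = 0.05975 h⁻¹
t = ln(C₀ / C) / k = ln(5.670 / 1.07) / 0.05975
  = ln(5.299) / 0.05975 = 1.668 / 0.05975 = 27.92 h

28 h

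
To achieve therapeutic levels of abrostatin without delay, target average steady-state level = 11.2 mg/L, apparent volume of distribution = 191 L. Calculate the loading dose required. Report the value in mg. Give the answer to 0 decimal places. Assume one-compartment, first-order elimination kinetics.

2139 mg

LD = Css × Vd = 11.2 × 191 = 2139 mg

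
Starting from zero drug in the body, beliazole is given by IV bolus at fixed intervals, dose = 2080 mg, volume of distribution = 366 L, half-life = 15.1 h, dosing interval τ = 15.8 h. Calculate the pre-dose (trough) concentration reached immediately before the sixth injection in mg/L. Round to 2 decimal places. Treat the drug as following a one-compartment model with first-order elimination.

C₀ per dose = Dose / Vd = 2080 / 366 = 5.683 mg/L
k = ln2 / t½ = 0.693147 / 15.1 = 0.04590 h⁻¹
Fraction remaining after one interval: r = e^(−kτ) = e^(−0.04590 × 15.8) = 0.4842
Before dose 6, 5 doses have been given (aged 1τ, 2τ, 3τ, 4τ, 5τ).
C_trough = C₀ × (r + r² + … + r^5) = C₀ × r(1−r^5)/(1−r)
        = 5.683 × 0.4842 × (1 − 0.02661) / (1 − 0.4842) = 5.193 mg/L

5.19 mg/L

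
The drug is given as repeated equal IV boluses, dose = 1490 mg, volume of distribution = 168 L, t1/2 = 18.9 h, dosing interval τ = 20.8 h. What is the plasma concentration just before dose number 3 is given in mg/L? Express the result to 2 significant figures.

6.1 mg/L

C₀ per dose = Dose / Vd = 1490 / 168 = 8.869 mg/L
k = ln2 / t½ = 0.693147 / 18.9 = 0.03667 h⁻¹
Fraction remaining after one interval: r = e^(−kτ) = e^(−0.03667 × 20.8) = 0.4664
Before dose 3, 2 doses have been given (aged 1τ, 2τ).
C_trough = C₀ × (r + r²) = 8.869 × (0.4664 + 0.2175) = 6.066 mg/L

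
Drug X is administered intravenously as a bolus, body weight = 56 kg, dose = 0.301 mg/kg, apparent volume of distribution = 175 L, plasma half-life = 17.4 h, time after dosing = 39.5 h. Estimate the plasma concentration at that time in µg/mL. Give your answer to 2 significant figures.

0.020 µg/mL

Total dose = 0.301 × 56 = 16.86 mg
C₀ = Dose / Vd = 16.86 / 175 = 0.09634 mg/L
k = ln2 / t½ = 0.693147 / 17.4 = 0.03984 h⁻¹
C = C₀ · e^(−k·t) = 0.09634 × e^(−0.03984 × 39.5)
  = 0.09634 × 0.2073 = 0.01997 mg/L
(0.01997 mg/L = 0.01997 µg/mL)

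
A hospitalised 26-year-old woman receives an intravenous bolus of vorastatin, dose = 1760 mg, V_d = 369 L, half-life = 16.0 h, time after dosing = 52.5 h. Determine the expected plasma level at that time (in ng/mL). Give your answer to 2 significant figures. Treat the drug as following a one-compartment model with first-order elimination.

490 ng/mL

C₀ = Dose / Vd = 1760 / 369 = 4.770 mg/L
k = ln2 / t½ = 0.693147 / 16.0 = 0.04332 h⁻¹
C = C₀ · e^(−k·t) = 4.770 × e^(−0.04332 × 52.5)
  = 4.770 × 0.1029 = 0.4908 mg/L
Convert: 0.4908 mg/L × 1000 = 490.8 ng/mL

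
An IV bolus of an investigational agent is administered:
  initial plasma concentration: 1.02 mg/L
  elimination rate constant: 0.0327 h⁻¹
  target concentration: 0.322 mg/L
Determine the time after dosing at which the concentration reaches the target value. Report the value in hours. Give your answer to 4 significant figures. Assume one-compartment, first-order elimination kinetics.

35.26 h

t = ln(C₀ / C) / k = ln(1.020 / 0.322) / 0.03270
  = ln(3.168) / 0.03270 = 1.153 / 0.03270 = 35.26 h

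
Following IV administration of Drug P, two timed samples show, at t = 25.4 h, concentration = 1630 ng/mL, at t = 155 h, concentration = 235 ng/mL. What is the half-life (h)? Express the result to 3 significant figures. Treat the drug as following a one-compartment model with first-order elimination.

46.4 h

k = ln(C₁/C₂) / (t₂ − t₁) = ln(1630/235) / (155 − 25.4)
  = 1.937 / 129.6 = 0.01495 h⁻¹
t½ = ln2 / k = 0.693147 / 0.01495 = 46.36 h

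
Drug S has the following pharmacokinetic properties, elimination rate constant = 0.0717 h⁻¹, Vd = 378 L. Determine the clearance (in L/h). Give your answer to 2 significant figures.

27 L/h

CL = k × Vd = 0.0717 × 378 = 27.10 L/h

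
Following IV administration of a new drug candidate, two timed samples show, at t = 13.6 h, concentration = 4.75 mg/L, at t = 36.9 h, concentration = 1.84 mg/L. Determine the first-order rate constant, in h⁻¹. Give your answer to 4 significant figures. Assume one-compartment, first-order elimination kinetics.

k = ln(C₁/C₂) / (t₂ − t₁) = ln(4.75/1.84) / (36.9 − 13.6)
  = 0.9484 / 23.30 = 0.04070 h⁻¹

0.04070 h⁻¹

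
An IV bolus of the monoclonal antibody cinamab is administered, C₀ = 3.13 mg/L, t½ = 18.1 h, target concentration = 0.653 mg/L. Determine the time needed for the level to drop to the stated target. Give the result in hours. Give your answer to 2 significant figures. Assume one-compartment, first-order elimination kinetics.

k = ln2 / t½ = 0.693147 / 18.1 = 0.03830 h⁻¹
t = ln(C₀ / C) / k = ln(3.130 / 0.653) / 0.03830
  = ln(4.793) / 0.03830 = 1.567 / 0.03830 = 40.91 h

41 h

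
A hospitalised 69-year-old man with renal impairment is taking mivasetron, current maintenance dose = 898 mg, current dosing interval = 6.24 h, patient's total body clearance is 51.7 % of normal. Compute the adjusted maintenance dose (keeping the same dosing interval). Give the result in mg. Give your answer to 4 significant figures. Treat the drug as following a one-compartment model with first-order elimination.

To keep the same average steady-state level, dosing rate must scale with clearance.
CL ratio = 51.7 / 100 = 0.5170
New dose (same interval) = 898 × 0.5170 = 464.3 mg

464.3 mg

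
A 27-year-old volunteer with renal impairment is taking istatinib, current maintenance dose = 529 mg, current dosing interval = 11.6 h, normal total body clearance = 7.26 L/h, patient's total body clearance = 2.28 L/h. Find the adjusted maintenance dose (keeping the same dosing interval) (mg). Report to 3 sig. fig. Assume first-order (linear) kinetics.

To keep the same average steady-state level, dosing rate must scale with clearance.
CL ratio = 2.28 / 7.26 = 0.3140
New dose (same interval) = 529 × 0.3140 = 166.1 mg

166 mg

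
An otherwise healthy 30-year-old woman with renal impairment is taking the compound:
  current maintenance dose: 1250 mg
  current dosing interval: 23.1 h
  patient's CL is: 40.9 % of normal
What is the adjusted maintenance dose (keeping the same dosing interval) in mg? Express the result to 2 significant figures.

510 mg

To keep the same average steady-state level, dosing rate must scale with clearance.
CL ratio = 40.9 / 100 = 0.4090
New dose (same interval) = 1250 × 0.4090 = 511.3 mg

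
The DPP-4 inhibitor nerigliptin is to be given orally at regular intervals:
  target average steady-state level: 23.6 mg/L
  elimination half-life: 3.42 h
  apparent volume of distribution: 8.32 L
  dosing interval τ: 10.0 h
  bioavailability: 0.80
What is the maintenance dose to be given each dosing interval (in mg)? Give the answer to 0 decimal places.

k = ln2 / t½ = 0.693147 / 3.42 = 0.2027 h⁻¹
CL = k × Vd = 0.2027 × 8.32 = 1.686 L/h
At steady state, F × (Dose/τ) = Css × CL.
Dose = Css × CL × τ / F = 23.6 × 1.686 × 10.0 / 0.80 = 497.4 mg

497 mg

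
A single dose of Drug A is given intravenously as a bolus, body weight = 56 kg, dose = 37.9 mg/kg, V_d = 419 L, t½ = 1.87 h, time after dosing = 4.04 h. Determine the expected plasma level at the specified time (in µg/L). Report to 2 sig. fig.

1100 µg/L

Total dose = 37.9 × 56 = 2122 mg
C₀ = Dose / Vd = 2122 / 419 = 5.064 mg/L
k = ln2 / t½ = 0.693147 / 1.87 = 0.3707 h⁻¹
C = C₀ · e^(−k·t) = 5.064 × e^(−0.3707 × 4.04)
  = 5.064 × 0.2237 = 1.133 mg/L
Convert: 1.133 mg/L × 1000 = 1133 µg/L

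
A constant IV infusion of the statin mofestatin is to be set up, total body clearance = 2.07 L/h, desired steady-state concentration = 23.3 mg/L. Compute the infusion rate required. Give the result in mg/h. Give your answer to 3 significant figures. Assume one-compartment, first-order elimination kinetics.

48.2 mg/h

At steady state, infusion rate R₀ = Css × CL = 23.3 × 2.070 = 48.23 mg/h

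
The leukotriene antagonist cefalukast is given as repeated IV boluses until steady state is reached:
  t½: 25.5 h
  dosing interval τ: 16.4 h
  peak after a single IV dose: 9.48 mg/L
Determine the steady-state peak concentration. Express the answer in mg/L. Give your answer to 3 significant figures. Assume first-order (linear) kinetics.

26.4 mg/L

k = ln2 / t½ = 0.693147 / 25.5 = 0.02718 h⁻¹
e^(−kτ) = e^(−0.02718 × 16.4) = 0.6403
Accumulation ratio R = 1 / (1 − e^(−kτ)) = 1 / (1 − 0.6403) = 2.780
Steady-state peak = C₀ × R = 9.48 × 2.780 = 26.35 mg/L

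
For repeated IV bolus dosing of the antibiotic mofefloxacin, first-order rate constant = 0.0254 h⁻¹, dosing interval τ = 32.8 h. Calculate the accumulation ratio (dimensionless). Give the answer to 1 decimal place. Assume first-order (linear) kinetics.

e^(−kτ) = e^(−0.02540 × 32.8) = 0.4347
Accumulation ratio R = 1 / (1 − e^(−kτ)) = 1 / (1 − 0.4347) = 1.769

1.8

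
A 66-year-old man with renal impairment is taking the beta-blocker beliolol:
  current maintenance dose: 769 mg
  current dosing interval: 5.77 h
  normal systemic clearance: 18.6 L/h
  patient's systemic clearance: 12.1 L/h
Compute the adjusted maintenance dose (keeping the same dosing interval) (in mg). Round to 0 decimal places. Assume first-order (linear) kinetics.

500 mg

To keep the same average steady-state level, dosing rate must scale with clearance.
CL ratio = 12.1 / 18.6 = 0.6505
New dose (same interval) = 769 × 0.6505 = 500.2 mg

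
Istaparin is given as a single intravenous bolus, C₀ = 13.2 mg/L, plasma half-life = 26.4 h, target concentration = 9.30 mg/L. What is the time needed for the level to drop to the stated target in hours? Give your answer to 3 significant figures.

k = ln2 / t½ = 0.693147 / 26.4 = 0.02626 h⁻¹
t = ln(C₀ / C) / k = ln(13.20 / 9.30) / 0.02626
  = ln(1.419) / 0.02626 = 0.3500 / 0.02626 = 13.33 h

13.3 h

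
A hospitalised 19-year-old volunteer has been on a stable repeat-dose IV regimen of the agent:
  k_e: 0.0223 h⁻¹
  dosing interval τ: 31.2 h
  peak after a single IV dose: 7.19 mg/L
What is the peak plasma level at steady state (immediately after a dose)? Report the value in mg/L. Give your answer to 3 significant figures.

e^(−kτ) = e^(−0.02230 × 31.2) = 0.4987
Accumulation ratio R = 1 / (1 − e^(−kτ)) = 1 / (1 − 0.4987) = 1.995
Steady-state peak = C₀ × R = 7.19 × 1.995 = 14.34 mg/L

14.3 mg/L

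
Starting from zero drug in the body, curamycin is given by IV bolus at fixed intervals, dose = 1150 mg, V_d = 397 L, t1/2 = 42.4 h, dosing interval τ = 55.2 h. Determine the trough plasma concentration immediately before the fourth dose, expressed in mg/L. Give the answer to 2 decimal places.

C₀ per dose = Dose / Vd = 1150 / 397 = 2.897 mg/L
k = ln2 / t½ = 0.693147 / 42.4 = 0.01635 h⁻¹
Fraction remaining after one interval: r = e^(−kτ) = e^(−0.01635 × 55.2) = 0.4055
Before dose 4, 3 doses have been given (aged 1τ, 2τ, 3τ).
C_trough = C₀ × (r + r² + … + r^3) = C₀ × r(1−r^3)/(1−r)
        = 2.897 × 0.4055 × (1 − 0.06668) / (1 − 0.4055) = 1.844 mg/L

1.84 mg/L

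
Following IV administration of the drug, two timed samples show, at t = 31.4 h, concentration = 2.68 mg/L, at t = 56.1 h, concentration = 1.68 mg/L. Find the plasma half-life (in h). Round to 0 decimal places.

37 h

k = ln(C₁/C₂) / (t₂ − t₁) = ln(2.68/1.68) / (56.1 − 31.4)
  = 0.4670 / 24.70 = 0.01891 h⁻¹
t½ = ln2 / k = 0.693147 / 0.01891 = 36.66 h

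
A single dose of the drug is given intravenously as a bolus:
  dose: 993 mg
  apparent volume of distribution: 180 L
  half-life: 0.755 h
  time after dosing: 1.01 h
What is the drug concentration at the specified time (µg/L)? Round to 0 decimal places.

C₀ = Dose / Vd = 993.0 / 180 = 5.517 mg/L
k = ln2 / t½ = 0.693147 / 0.755 = 0.9181 h⁻¹
C = C₀ · e^(−k·t) = 5.517 × e^(−0.9181 × 1.01)
  = 5.517 × 0.3956 = 2.183 mg/L
Convert: 2.183 mg/L × 1000 = 2183 µg/L

2183 µg/L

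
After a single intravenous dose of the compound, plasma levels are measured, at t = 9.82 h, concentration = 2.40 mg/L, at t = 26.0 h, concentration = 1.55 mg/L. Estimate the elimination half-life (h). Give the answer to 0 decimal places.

k = ln(C₁/C₂) / (t₂ − t₁) = ln(2.40/1.55) / (26.0 − 9.82)
  = 0.4372 / 16.18 = 0.02702 h⁻¹
t½ = ln2 / k = 0.693147 / 0.02702 = 25.65 h

26 h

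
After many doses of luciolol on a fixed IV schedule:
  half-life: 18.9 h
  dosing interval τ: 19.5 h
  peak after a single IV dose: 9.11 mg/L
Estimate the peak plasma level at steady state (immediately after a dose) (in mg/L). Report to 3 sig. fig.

17.8 mg/L

k = ln2 / t½ = 0.693147 / 18.9 = 0.03667 h⁻¹
e^(−kτ) = e^(−0.03667 × 19.5) = 0.4892
Accumulation ratio R = 1 / (1 − e^(−kτ)) = 1 / (1 − 0.4892) = 1.958
Steady-state peak = C₀ × R = 9.11 × 1.958 = 17.84 mg/L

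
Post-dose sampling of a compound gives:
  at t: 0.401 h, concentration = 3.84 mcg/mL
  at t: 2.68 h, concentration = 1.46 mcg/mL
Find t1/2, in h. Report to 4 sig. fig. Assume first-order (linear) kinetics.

1.634 h

k = ln(C₁/C₂) / (t₂ − t₁) = ln(3.84/1.46) / (2.68 − 0.401)
  = 0.9670 / 2.279 = 0.4243 h⁻¹
t½ = ln2 / k = 0.693147 / 0.4243 = 1.634 h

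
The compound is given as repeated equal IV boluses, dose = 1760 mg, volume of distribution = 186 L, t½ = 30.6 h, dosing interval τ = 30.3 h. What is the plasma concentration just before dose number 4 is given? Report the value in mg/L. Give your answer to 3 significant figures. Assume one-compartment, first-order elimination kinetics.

C₀ per dose = Dose / Vd = 1760 / 186 = 9.462 mg/L
k = ln2 / t½ = 0.693147 / 30.6 = 0.02265 h⁻¹
Fraction remaining after one interval: r = e^(−kτ) = e^(−0.02265 × 30.3) = 0.5034
Before dose 4, 3 doses have been given (aged 1τ, 2τ, 3τ).
C_trough = C₀ × (r + r² + … + r^3) = C₀ × r(1−r^3)/(1−r)
        = 9.462 × 0.5034 × (1 − 0.1276) / (1 − 0.5034) = 8.368 mg/L

8.37 mg/L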